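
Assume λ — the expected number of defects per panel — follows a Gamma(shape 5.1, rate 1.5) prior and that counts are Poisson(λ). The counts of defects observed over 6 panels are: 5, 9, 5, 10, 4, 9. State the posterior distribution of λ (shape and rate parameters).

Total count ∑xᵢ = 42 over n = 6 panels.
Gamma is conjugate to the Poisson likelihood: posterior is Gamma(shape = 5.1+42 = 47.1, rate = 1.5+6 = 7.5).

Posterior: Gamma(shape=47.1, rate=7.5)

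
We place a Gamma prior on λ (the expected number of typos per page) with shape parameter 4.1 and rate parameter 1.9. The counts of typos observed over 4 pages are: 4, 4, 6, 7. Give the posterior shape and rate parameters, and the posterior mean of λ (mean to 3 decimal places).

Total count ∑xᵢ = 21 over n = 4 pages.
Gamma is conjugate to the Poisson likelihood: posterior is Gamma(shape = 4.1+21 = 25.1, rate = 1.9+4 = 5.9).
Posterior mean = shape/rate = 25.1/5.9 = 4.254.

Posterior: Gamma(shape=25.1, rate=5.9); mean ≈ 4.254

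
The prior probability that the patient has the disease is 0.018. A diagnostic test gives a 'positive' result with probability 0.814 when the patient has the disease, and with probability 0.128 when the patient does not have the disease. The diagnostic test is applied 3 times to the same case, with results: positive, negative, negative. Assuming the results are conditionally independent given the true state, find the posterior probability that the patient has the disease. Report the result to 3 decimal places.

Posterior P(H) ≈ 0.005

With H the event that the patient has the disease, the joint likelihood of the observed sequence is P(data|H) = 0.814·0.186·0.186 = 0.028161 and P(data|¬H) = 0.128·0.872·0.872 = 0.097329.
Bayes: P(H|data) = 0.018·0.028161 / (0.018·0.028161 + 0.982·0.097329) = 0.00050690/0.096084 = 0.0053.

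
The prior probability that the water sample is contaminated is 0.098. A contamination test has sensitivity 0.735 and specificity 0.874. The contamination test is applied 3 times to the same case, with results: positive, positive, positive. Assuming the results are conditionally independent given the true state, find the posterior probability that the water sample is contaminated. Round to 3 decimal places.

Posterior P(H) ≈ 0.956

Let H be the event that the water sample is contaminated; start with P(H) = 0.098. P('positive'|H) = 0.735, P('positive'|¬H) = 0.126.
Update on result 1 ('positive'): P(H) ← 0.735·0.0980 / (0.735·0.0980 + 0.126·0.9020) = 0.072030/0.18568 = 0.3879.
Update on result 2 ('positive'): P(H) ← 0.735·0.3879 / (0.735·0.3879 + 0.126·0.6121) = 0.28512/0.36224 = 0.7871.
Update on result 3 ('positive'): P(H) ← 0.735·0.7871 / (0.735·0.7871 + 0.126·0.2129) = 0.57852/0.60534 = 0.9557.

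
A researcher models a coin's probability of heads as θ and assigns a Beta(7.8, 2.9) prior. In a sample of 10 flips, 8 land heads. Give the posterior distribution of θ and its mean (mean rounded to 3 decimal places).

Observing 8 successes and 2 failures updates Beta(7.8, 2.9) by adding the success and failure counts to the two shape parameters: α = 7.8+8 = 15.8, β = 2.9+2 = 4.9.
E[θ | data] = 15.8/(15.8+4.9) = 0.763.

Posterior: Beta(15.8, 4.9); mean ≈ 0.763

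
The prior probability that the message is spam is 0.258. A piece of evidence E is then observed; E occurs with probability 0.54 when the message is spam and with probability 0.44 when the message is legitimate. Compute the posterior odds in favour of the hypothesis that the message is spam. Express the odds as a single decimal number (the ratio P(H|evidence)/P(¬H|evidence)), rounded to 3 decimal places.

Prior odds = 0.258/(1−0.258) = 0.34771. In log-odds, ln(0.34771) = -1.0564.
Add log likelihood ratio: ln(1.2273) = 0.20479.
Posterior log-odds = -0.85160, so posterior odds = exp(-0.85160) = 0.42673.

Posterior odds ≈ 0.427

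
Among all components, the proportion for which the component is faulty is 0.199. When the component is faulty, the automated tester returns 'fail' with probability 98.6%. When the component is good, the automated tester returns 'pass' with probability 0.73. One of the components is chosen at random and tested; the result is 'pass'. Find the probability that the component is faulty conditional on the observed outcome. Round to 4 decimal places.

Write H for 'the component is faulty'. Prior odds H:¬H = 0.199/0.801 = 0.24844. For the 'pass' outcome, the likelihood ratio is 0.014/0.73 = 0.019178.
Posterior odds = 0.24844 × 0.019178 = 0.0047646, so P(H|E) = 0.0047646/(1+0.0047646) = 0.0047.

P(H | E) ≈ 0.0047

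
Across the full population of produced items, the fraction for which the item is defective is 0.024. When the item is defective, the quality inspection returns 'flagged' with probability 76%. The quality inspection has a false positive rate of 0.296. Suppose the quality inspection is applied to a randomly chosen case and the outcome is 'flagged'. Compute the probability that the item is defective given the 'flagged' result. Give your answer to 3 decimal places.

P(H | E) ≈ 0.059

Let H be the event that the item is defective. P(H) = 0.024, so P(¬H) = 0.976. With E the 'flagged' result, P(E|H) = 0.76 and P(E|¬H) = 0.296.
P(E) = 0.76·0.024 + 0.296·0.976 = 0.018240 + 0.28890 = 0.30714.
By Bayes' theorem, P(H|E) = 0.018240 / 0.30714 = 0.059.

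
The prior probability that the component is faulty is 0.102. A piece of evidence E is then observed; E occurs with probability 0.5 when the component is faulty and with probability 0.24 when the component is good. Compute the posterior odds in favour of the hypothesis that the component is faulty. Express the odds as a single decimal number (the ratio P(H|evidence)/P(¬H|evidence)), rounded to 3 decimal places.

Posterior odds ≈ 0.237

Prior odds = 0.102/(1−0.102) = 0.11359. In log-odds, ln(0.11359) = -2.1752.
Add log likelihood ratio: ln(2.0833) = 0.73397.
Posterior log-odds = -1.4412, so posterior odds = exp(-1.4412) = 0.23664.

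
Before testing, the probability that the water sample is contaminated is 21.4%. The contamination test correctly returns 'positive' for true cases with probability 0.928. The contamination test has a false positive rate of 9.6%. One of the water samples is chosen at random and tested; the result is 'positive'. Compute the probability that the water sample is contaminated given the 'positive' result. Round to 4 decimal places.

P(H | E) ≈ 0.7247

Write H for 'the water sample is contaminated'. Prior odds H:¬H = 0.214/0.786 = 0.27226. For the 'positive' outcome, the likelihood ratio is 0.928/0.096 = 9.6667.
Posterior odds = 0.27226 × 9.6667 = 2.6319, so P(H|E) = 2.6319/(1+2.6319) = 0.7247.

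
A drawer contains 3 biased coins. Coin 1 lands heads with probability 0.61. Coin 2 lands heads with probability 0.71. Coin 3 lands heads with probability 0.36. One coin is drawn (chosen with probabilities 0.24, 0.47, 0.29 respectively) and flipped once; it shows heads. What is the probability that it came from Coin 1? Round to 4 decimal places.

Posterior probability ≈ 0.2505

Tabulate prior·likelihood by source: [1] prior 0.24, lik 0.61, product 0.1464; [2] prior 0.47, lik 0.71, product 0.3337; [3] prior 0.29, lik 0.36, product 0.1044.
Normalizing constant = 0.58450; the posterior for Coin 1 is its product over the sum, 0.1464/0.58450 = 0.2505.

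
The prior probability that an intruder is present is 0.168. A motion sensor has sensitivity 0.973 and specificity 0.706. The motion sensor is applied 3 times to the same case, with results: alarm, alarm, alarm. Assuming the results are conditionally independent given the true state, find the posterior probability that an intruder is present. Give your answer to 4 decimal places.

Posterior P(H) ≈ 0.8798

Let H be the event that an intruder is present; start with P(H) = 0.168. P('alarm'|H) = 0.973, P('alarm'|¬H) = 0.294.
Update on result 1 ('alarm'): P(H) ← 0.973·0.1680 / (0.973·0.1680 + 0.294·0.8320) = 0.16346/0.40807 = 0.4006.
Update on result 2 ('alarm'): P(H) ← 0.973·0.4006 / (0.973·0.4006 + 0.294·0.5994) = 0.38976/0.56599 = 0.6886.
Update on result 3 ('alarm'): P(H) ← 0.973·0.6886 / (0.973·0.6886 + 0.294·0.3114) = 0.67004/0.76158 = 0.8798.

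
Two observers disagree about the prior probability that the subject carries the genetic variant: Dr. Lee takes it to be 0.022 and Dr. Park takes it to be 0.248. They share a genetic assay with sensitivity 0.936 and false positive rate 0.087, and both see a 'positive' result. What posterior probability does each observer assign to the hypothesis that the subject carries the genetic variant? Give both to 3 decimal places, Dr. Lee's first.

Dr. Lee: 0.195; Dr. Park: 0.780

The likelihood ratio for a 'positive' result is 0.936/0.087 = 10.759.
Dr. Lee: prior odds 0.022/0.978 = 0.022495; posterior odds 0.24201; posterior probability 0.195.
Dr. Park: prior odds 0.248/0.752 = 0.32979; posterior odds 3.5481; posterior probability 0.780.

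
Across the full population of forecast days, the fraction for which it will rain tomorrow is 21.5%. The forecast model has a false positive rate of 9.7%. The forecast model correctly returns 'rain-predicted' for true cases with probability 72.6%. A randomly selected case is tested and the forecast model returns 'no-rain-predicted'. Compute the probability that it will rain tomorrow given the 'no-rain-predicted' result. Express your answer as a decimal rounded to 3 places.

Let H be the event that it will rain tomorrow. P(H) = 0.215, so P(¬H) = 0.785. With E the 'no-rain-predicted' result, P(E|H) = 0.274 and P(E|¬H) = 0.903.
P(E) = 0.274·0.215 + 0.903·0.785 = 0.058910 + 0.70886 = 0.76777.
By Bayes' theorem, P(H|E) = 0.058910 / 0.76777 = 0.077.

P(H | E) ≈ 0.077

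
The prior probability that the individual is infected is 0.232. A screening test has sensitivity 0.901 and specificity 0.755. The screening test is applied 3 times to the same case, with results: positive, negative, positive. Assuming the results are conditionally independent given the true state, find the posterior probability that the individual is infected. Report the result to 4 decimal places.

Posterior P(H) ≈ 0.3488

Let H be the event that the individual is infected; start with P(H) = 0.232. P('positive'|H) = 0.901, P('positive'|¬H) = 0.245.
Update on result 1 ('positive'): P(H) ← 0.901·0.2320 / (0.901·0.2320 + 0.245·0.7680) = 0.20903/0.39719 = 0.5263.
Update on result 2 ('negative'): P(H) ← 0.099·0.5263 / (0.099·0.5263 + 0.755·0.4737) = 0.052101/0.40976 = 0.1271.
Update on result 3 ('positive'): P(H) ← 0.901·0.1271 / (0.901·0.1271 + 0.245·0.8729) = 0.11456/0.32841 = 0.3488.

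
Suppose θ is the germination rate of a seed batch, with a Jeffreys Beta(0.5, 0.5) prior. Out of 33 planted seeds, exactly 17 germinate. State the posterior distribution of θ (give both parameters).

Posterior: Beta(17.5, 16.5)

Observing 17 successes and 16 failures updates Beta(0.5, 0.5) by adding the success and failure counts to the two shape parameters: α = 0.5+17 = 17.5, β = 0.5+16 = 16.5.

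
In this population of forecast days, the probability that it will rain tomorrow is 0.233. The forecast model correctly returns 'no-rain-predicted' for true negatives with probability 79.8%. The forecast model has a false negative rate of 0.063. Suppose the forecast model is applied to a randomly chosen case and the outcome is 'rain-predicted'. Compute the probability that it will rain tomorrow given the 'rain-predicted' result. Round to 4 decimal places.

P(H | E) ≈ 0.5849

Write H for 'it will rain tomorrow'. Prior odds H:¬H = 0.233/0.767 = 0.30378. For the 'rain-predicted' outcome, the likelihood ratio is 0.937/0.202 = 4.6386.
Posterior odds = 0.30378 × 4.6386 = 1.4091, so P(H|E) = 1.4091/(1+1.4091) = 0.5849.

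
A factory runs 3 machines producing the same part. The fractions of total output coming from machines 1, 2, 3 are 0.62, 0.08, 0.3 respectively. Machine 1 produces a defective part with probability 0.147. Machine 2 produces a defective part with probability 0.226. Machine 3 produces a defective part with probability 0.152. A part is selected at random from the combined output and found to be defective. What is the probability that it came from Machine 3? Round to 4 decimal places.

Posterior probability ≈ 0.2945

Tabulate prior·likelihood by source: [1] prior 0.62, lik 0.147, product 0.09114; [2] prior 0.08, lik 0.226, product 0.01808; [3] prior 0.3, lik 0.152, product 0.04560.
Normalizing constant = 0.15482; the posterior for Machine 3 is its product over the sum, 0.04560/0.15482 = 0.2945.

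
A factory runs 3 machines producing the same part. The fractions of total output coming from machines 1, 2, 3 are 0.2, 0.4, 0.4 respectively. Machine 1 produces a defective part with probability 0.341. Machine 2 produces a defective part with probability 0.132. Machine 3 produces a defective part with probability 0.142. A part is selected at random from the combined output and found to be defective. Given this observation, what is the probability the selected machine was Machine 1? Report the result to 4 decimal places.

Posterior probability ≈ 0.3836

Tabulate prior·likelihood by source: [1] prior 0.2, lik 0.341, product 0.06820; [2] prior 0.4, lik 0.132, product 0.05280; [3] prior 0.4, lik 0.142, product 0.05680.
Normalizing constant = 0.17780; the posterior for Machine 1 is its product over the sum, 0.06820/0.17780 = 0.3836.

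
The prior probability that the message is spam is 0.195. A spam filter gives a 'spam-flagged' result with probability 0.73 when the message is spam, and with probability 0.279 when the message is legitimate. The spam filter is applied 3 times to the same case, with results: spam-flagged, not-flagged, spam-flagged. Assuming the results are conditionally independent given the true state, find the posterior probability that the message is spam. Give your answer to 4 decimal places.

Posterior P(H) ≈ 0.3831

With H the event that the message is spam, the joint likelihood of the observed sequence is P(data|H) = 0.73·0.27·0.73 = 0.14388 and P(data|¬H) = 0.279·0.721·0.279 = 0.056123.
Bayes: P(H|data) = 0.195·0.14388 / (0.195·0.14388 + 0.805·0.056123) = 0.028057/0.073236 = 0.3831.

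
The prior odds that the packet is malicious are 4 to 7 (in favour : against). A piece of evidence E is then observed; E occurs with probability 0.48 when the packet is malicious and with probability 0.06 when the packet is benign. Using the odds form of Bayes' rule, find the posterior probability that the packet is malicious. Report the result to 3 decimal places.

Prior odds = 4/7 = 0.57143.
Likelihood ratio for E = 0.48/0.06 = 8.0000.
Posterior odds = prior odds × LR = 4.5714.
Posterior probability = odds/(1+odds) = 4.5714/5.5714 = 0.821.

Posterior probability ≈ 0.821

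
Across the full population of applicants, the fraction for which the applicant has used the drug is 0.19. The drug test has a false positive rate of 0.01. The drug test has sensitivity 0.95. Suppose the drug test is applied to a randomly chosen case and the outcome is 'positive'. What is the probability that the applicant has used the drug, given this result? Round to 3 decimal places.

P(H | E) ≈ 0.957

Write H for 'the applicant has used the drug'. Prior odds H:¬H = 0.19/0.81 = 0.23457. For the 'positive' outcome, the likelihood ratio is 0.95/0.01 = 95.000.
Posterior odds = 0.23457 × 95.000 = 22.284, so P(H|E) = 22.284/(1+22.284) = 0.957.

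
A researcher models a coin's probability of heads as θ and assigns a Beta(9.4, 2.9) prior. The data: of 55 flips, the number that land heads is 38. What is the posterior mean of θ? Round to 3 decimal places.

Observing 38 successes and 17 failures updates Beta(9.4, 2.9) by adding the success and failure counts to the two shape parameters: α = 9.4+38 = 47.4, β = 2.9+17 = 19.9.
Posterior mean = α/(α+β) = 47.4/67.3 = 0.704.

Posterior mean ≈ 0.704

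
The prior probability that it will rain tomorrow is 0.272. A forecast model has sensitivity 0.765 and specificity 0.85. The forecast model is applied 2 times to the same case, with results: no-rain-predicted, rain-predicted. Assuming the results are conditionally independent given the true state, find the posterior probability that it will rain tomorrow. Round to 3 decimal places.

Posterior P(H) ≈ 0.345

Let H be the event that it will rain tomorrow; start with P(H) = 0.272. P('rain-predicted'|H) = 0.765, P('rain-predicted'|¬H) = 0.15.
Update on result 1 ('no-rain-predicted'): P(H) ← 0.235·0.2720 / (0.235·0.2720 + 0.85·0.7280) = 0.063920/0.68272 = 0.0936.
Update on result 2 ('rain-predicted'): P(H) ← 0.765·0.0936 / (0.765·0.0936 + 0.15·0.9064) = 0.071624/0.20758 = 0.3450.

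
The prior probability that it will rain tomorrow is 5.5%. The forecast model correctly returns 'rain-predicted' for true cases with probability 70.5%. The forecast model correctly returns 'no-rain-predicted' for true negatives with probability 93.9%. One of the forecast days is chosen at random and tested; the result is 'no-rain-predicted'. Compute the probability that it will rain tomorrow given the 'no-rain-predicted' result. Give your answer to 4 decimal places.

Let H be the event that it will rain tomorrow. P(H) = 0.055, so P(¬H) = 0.945. With E the 'no-rain-predicted' result, P(E|H) = 0.295 and P(E|¬H) = 0.939.
P(E) = 0.295·0.055 + 0.939·0.945 = 0.016225 + 0.88735 = 0.90358.
By Bayes' theorem, P(H|E) = 0.016225 / 0.90358 = 0.0180.

P(H | E) ≈ 0.0180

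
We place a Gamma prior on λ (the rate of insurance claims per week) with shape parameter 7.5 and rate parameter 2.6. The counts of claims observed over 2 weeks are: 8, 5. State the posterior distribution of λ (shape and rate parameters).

Total count ∑xᵢ = 13 over n = 2 weeks.
Gamma is conjugate to the Poisson likelihood: posterior is Gamma(shape = 7.5+13 = 20.5, rate = 2.6+2 = 4.6).

Posterior: Gamma(shape=20.5, rate=4.6)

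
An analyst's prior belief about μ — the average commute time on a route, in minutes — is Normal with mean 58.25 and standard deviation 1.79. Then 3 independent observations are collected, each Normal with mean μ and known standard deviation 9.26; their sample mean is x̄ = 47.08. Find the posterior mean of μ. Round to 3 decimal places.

Prior precision 1/τ₀² = 1/1.79² = 0.312100; data precision n/σ² = 3/9.26² = 0.0349864.
Posterior precision = 0.312100 + 0.0349864 = 0.347087.
Posterior mean = (0.312100·58.25 + 0.0349864·47.08) / 0.347087 = 57.124.

Posterior mean ≈ 57.124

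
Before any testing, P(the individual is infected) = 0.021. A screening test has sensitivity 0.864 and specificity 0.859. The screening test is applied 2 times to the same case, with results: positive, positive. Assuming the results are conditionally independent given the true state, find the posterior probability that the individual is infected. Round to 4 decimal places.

Let H be the event that the individual is infected; start with P(H) = 0.021. P('positive'|H) = 0.864, P('positive'|¬H) = 0.141.
Update on result 1 ('positive'): P(H) ← 0.864·0.0210 / (0.864·0.0210 + 0.141·0.9790) = 0.018144/0.15618 = 0.1162.
Update on result 2 ('positive'): P(H) ← 0.864·0.1162 / (0.864·0.1162 + 0.141·0.8838) = 0.10037/0.22499 = 0.4461.

Posterior P(H) ≈ 0.4461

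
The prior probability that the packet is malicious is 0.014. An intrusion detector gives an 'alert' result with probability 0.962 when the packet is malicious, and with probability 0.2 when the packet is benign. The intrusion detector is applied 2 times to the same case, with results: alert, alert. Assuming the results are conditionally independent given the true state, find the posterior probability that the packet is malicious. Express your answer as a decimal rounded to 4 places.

Posterior P(H) ≈ 0.2473

Let H be the event that the packet is malicious; start with P(H) = 0.014. P('alert'|H) = 0.962, P('alert'|¬H) = 0.2.
Update on result 1 ('alert'): P(H) ← 0.962·0.0140 / (0.962·0.0140 + 0.2·0.9860) = 0.013468/0.21067 = 0.0639.
Update on result 2 ('alert'): P(H) ← 0.962·0.0639 / (0.962·0.0639 + 0.2·0.9361) = 0.061501/0.24871 = 0.2473.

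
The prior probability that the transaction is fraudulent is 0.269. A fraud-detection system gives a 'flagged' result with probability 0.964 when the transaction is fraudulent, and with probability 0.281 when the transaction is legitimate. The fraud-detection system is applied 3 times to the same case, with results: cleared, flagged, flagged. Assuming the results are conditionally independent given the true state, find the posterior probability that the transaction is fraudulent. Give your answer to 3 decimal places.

Let H be the event that the transaction is fraudulent; start with P(H) = 0.269. P('flagged'|H) = 0.964, P('flagged'|¬H) = 0.281.
Update on result 1 ('cleared'): P(H) ← 0.036·0.2690 / (0.036·0.2690 + 0.719·0.7310) = 0.0096840/0.53527 = 0.0181.
Update on result 2 ('flagged'): P(H) ← 0.964·0.0181 / (0.964·0.0181 + 0.281·0.9819) = 0.017440/0.29336 = 0.0595.
Update on result 3 ('flagged'): P(H) ← 0.964·0.0595 / (0.964·0.0595 + 0.281·0.9405) = 0.057311/0.32161 = 0.1782.

Posterior P(H) ≈ 0.178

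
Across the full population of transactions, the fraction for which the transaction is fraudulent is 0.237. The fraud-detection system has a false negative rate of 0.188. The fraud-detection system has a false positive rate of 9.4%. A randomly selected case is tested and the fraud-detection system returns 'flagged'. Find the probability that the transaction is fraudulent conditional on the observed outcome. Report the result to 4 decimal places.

P(H | E) ≈ 0.7285

Write H for 'the transaction is fraudulent'. Prior odds H:¬H = 0.237/0.763 = 0.31062. For the 'flagged' outcome, the likelihood ratio is 0.812/0.094 = 8.6383.
Posterior odds = 0.31062 × 8.6383 = 2.6832, so P(H|E) = 2.6832/(1+2.6832) = 0.7285.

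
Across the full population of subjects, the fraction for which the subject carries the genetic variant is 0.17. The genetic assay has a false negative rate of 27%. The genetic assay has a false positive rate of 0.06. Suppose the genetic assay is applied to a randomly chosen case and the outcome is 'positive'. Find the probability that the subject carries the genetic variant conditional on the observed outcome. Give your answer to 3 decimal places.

P(H | E) ≈ 0.714

Write H for 'the subject carries the genetic variant'. Prior odds H:¬H = 0.17/0.83 = 0.20482. For the 'positive' outcome, the likelihood ratio is 0.73/0.06 = 12.167.
Posterior odds = 0.20482 × 12.167 = 2.4920, so P(H|E) = 2.4920/(1+2.4920) = 0.714.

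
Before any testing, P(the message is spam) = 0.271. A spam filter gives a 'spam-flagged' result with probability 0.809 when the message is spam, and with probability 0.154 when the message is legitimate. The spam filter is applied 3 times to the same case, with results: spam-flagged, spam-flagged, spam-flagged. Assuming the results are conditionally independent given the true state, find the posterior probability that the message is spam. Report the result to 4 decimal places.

Posterior P(H) ≈ 0.9818

With H the event that the message is spam, the joint likelihood of the observed sequence is P(data|H) = 0.809·0.809·0.809 = 0.52948 and P(data|¬H) = 0.154·0.154·0.154 = 0.0036523.
Bayes: P(H|data) = 0.271·0.52948 / (0.271·0.52948 + 0.729·0.0036523) = 0.14349/0.14615 = 0.9818.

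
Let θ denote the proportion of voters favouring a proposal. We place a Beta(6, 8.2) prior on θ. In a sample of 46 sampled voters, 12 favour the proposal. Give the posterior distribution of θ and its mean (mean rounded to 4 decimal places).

Observing 12 successes and 34 failures updates Beta(6, 8.2) by adding the success and failure counts to the two shape parameters: α = 6+12 = 18, β = 8.2+34 = 42.2.
E[θ | data] = 18/(18+42.2) = 0.2990.

Posterior: Beta(18, 42.2); mean ≈ 0.2990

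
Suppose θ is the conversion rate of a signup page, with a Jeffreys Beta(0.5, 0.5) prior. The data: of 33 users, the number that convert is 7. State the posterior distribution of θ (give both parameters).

Posterior: Beta(7.5, 26.5)

The binomial likelihood is conjugate to the Beta prior: with 7 successes and 26 failures, the posterior is Beta(0.5+7, 0.5+26) = Beta(7.5, 26.5).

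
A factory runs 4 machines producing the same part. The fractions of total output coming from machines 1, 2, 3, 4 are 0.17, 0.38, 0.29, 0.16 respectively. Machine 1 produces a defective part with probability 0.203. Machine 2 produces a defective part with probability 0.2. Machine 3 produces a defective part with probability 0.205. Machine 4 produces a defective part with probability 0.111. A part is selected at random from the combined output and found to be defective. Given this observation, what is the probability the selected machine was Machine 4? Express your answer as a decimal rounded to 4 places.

Posterior probability ≈ 0.0946

P(defective|M1) = 0.203; P(defective|M2) = 0.2; P(defective|M3) = 0.205; P(defective|M4) = 0.111.
Prior × likelihood for each source: 0.17·0.203=0.03451, 0.38·0.2=0.07600, 0.29·0.205=0.05945, 0.16·0.111=0.01776. Summing gives P(defective) = 0.18772.
P(Machine 4 | defective) = 0.01776 / 0.18772 = 0.0946.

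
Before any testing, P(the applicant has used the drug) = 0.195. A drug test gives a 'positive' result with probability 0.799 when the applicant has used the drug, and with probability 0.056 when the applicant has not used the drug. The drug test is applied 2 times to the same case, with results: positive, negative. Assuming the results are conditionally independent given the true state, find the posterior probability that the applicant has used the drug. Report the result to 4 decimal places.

With H the event that the applicant has used the drug, the joint likelihood of the observed sequence is P(data|H) = 0.799·0.201 = 0.16060 and P(data|¬H) = 0.056·0.944 = 0.052864.
Bayes: P(H|data) = 0.195·0.16060 / (0.195·0.16060 + 0.805·0.052864) = 0.031317/0.073872 = 0.4239.

Posterior P(H) ≈ 0.4239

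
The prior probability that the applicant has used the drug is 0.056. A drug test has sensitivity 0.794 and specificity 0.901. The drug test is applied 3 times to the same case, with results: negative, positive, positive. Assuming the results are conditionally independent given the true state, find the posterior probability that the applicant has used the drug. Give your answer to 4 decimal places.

Posterior P(H) ≈ 0.4659

With H the event that the applicant has used the drug, the joint likelihood of the observed sequence is P(data|H) = 0.206·0.794·0.794 = 0.12987 and P(data|¬H) = 0.901·0.099·0.099 = 0.0088307.
Bayes: P(H|data) = 0.056·0.12987 / (0.056·0.12987 + 0.944·0.0088307) = 0.0072727/0.015609 = 0.4659.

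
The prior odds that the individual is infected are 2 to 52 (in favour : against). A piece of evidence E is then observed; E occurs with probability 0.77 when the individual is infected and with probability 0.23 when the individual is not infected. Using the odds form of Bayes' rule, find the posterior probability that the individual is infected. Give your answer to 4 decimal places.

Posterior probability ≈ 0.1141

Prior odds = 2/52 = 0.038462. In log-odds, ln(0.038462) = -3.2581.
Add log likelihood ratio: ln(3.3478) = 1.2083.
Posterior log-odds = -2.0498, so posterior odds = exp(-2.0498) = 0.12876. Converting, P(H|E) = 0.12876/1.1288 = 0.1141.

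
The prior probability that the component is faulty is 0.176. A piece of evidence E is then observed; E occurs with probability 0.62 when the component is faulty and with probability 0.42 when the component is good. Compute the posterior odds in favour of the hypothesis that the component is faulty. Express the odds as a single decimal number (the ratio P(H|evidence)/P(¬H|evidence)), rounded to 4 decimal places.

Posterior odds ≈ 0.3153

Prior odds = 0.176/(1−0.176) = 0.21359. In log-odds, ln(0.21359) = -1.5437.
Add log likelihood ratio: ln(1.4762) = 0.38946.
Posterior log-odds = -1.1542, so posterior odds = exp(-1.1542) = 0.31530.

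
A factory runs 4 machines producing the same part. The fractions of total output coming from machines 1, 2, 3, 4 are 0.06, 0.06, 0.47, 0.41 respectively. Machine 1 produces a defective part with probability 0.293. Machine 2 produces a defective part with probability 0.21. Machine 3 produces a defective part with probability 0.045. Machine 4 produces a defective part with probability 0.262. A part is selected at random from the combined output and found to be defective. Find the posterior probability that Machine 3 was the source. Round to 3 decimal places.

P(defective|M1) = 0.293; P(defective|M2) = 0.21; P(defective|M3) = 0.045; P(defective|M4) = 0.262.
Prior × likelihood for each source: 0.06·0.293=0.01758, 0.06·0.21=0.01260, 0.47·0.045=0.02115, 0.41·0.262=0.1074. Summing gives P(defective) = 0.15875.
P(Machine 3 | defective) = 0.02115 / 0.15875 = 0.133.

Posterior probability ≈ 0.133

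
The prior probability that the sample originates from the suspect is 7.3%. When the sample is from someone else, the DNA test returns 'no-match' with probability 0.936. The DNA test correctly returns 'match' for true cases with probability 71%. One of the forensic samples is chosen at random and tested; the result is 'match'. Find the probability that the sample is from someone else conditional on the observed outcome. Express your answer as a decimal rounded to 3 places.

Let H be the event that the sample originates from the suspect. P(H) = 0.073, so P(¬H) = 0.927. With E the 'match' result, P(E|H) = 0.71 and P(E|¬H) = 0.064.
P(E) = 0.71·0.073 + 0.064·0.927 = 0.051830 + 0.059328 = 0.11116.
By Bayes' theorem, P(H|E) = 0.051830 / 0.11116 = 0.466. Hence P(¬H|E) = 1 − 0.466 = 0.534.

P(¬H | E) ≈ 0.534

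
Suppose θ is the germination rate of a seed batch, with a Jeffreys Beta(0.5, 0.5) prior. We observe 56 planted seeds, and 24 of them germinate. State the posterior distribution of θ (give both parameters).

Posterior: Beta(24.5, 32.5)

Observing 24 successes and 32 failures updates Beta(0.5, 0.5) by adding the success and failure counts to the two shape parameters: α = 0.5+24 = 24.5, β = 0.5+32 = 32.5.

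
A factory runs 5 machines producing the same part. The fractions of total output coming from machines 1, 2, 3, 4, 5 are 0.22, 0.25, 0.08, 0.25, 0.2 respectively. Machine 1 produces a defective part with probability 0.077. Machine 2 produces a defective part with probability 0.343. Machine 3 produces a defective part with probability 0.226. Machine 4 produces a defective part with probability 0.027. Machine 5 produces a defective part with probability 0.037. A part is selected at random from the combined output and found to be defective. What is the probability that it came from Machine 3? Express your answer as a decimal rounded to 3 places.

Posterior probability ≈ 0.134

Tabulate prior·likelihood by source: [1] prior 0.22, lik 0.077, product 0.01694; [2] prior 0.25, lik 0.343, product 0.08575; [3] prior 0.08, lik 0.226, product 0.01808; [4] prior 0.25, lik 0.027, product 0.006750; [5] prior 0.2, lik 0.037, product 0.007400.
Normalizing constant = 0.13492; the posterior for Machine 3 is its product over the sum, 0.01808/0.13492 = 0.134.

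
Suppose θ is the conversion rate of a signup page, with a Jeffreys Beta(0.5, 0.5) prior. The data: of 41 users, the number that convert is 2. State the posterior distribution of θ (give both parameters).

Posterior: Beta(2.5, 39.5)

The binomial likelihood is conjugate to the Beta prior: with 2 successes and 39 failures, the posterior is Beta(0.5+2, 0.5+39) = Beta(2.5, 39.5).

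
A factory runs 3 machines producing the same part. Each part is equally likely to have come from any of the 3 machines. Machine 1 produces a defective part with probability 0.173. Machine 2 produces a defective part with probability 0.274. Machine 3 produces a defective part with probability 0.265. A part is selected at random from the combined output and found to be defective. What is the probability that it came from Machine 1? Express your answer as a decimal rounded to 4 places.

Posterior probability ≈ 0.2430

Tabulate prior·likelihood by source: [1] prior 0.333333, lik 0.173, product 0.05767; [2] prior 0.333333, lik 0.274, product 0.09133; [3] prior 0.333333, lik 0.265, product 0.08833.
Normalizing constant = 0.23733; the posterior for Machine 1 is its product over the sum, 0.05767/0.23733 = 0.2430.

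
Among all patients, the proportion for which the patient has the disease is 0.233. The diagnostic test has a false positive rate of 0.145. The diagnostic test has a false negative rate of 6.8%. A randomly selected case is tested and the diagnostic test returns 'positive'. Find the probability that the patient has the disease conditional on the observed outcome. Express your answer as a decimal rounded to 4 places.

P(H | E) ≈ 0.6613

Write H for 'the patient has the disease'. Prior odds H:¬H = 0.233/0.767 = 0.30378. For the 'positive' outcome, the likelihood ratio is 0.932/0.145 = 6.4276.
Posterior odds = 0.30378 × 6.4276 = 1.9526, so P(H|E) = 1.9526/(1+1.9526) = 0.6613.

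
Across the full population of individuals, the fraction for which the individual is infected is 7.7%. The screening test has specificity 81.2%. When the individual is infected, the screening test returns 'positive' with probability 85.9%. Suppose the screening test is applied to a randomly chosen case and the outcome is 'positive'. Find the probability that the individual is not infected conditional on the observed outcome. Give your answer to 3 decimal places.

P(¬H | E) ≈ 0.724

Let H be the event that the individual is infected. P(H) = 0.077, so P(¬H) = 0.923. With E the 'positive' result, P(E|H) = 0.859 and P(E|¬H) = 0.188.
P(E) = 0.859·0.077 + 0.188·0.923 = 0.066143 + 0.17352 = 0.23967.
By Bayes' theorem, P(H|E) = 0.066143 / 0.23967 = 0.276. Hence P(¬H|E) = 1 − 0.276 = 0.724.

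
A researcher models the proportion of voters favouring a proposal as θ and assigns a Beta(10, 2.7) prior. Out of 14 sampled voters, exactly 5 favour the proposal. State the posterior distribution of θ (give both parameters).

Posterior: Beta(15, 11.7)

The binomial likelihood is conjugate to the Beta prior: with 5 successes and 9 failures, the posterior is Beta(10+5, 2.7+9) = Beta(15, 11.7).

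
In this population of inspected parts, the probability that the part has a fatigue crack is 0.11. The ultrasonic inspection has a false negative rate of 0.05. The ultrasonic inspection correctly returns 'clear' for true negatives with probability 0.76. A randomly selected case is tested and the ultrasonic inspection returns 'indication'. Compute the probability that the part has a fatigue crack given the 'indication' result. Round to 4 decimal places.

P(H | E) ≈ 0.3285

Let H be the event that the part has a fatigue crack. P(H) = 0.11, so P(¬H) = 0.89. With E the 'indication' result, P(E|H) = 0.95 and P(E|¬H) = 0.24.
P(E) = 0.95·0.11 + 0.24·0.89 = 0.10450 + 0.21360 = 0.31810.
By Bayes' theorem, P(H|E) = 0.10450 / 0.31810 = 0.3285.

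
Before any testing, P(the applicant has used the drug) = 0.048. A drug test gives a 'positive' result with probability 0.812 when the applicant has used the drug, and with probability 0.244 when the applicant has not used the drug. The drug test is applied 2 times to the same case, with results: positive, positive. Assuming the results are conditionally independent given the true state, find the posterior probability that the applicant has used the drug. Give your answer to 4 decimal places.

Posterior P(H) ≈ 0.3583

Let H be the event that the applicant has used the drug; start with P(H) = 0.048. P('positive'|H) = 0.812, P('positive'|¬H) = 0.244.
Update on result 1 ('positive'): P(H) ← 0.812·0.0480 / (0.812·0.0480 + 0.244·0.9520) = 0.038976/0.27126 = 0.1437.
Update on result 2 ('positive'): P(H) ← 0.812·0.1437 / (0.812·0.1437 + 0.244·0.8563) = 0.11667/0.32561 = 0.3583.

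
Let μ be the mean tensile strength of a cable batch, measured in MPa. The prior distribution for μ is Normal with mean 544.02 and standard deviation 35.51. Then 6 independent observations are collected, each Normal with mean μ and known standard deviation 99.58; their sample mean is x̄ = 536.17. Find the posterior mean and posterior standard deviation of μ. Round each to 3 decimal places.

With known σ, the Normal prior is conjugate. Weight on the data is w = (n/σ²)/(n/σ² + 1/τ₀²) = 0.00060507/(0.00060507+0.00079305) = 0.43278.
Posterior mean = w·x̄ + (1−w)·μ₀ = 0.43278·536.17 + 0.56722·544.02 = 540.623. Posterior variance = 1/(0.00060507+0.00079305) = 715.247, so SD = 26.744.

Posterior mean ≈ 540.623; posterior SD ≈ 26.744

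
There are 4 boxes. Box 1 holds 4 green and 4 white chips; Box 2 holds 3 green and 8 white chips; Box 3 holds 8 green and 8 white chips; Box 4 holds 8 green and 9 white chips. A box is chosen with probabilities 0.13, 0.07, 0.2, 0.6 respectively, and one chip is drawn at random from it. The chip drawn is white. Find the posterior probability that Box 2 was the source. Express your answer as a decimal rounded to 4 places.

Posterior probability ≈ 0.0954

Tabulate prior·likelihood by source: [1] prior 0.13, lik 0.5, product 0.06500; [2] prior 0.07, lik 0.7273, product 0.05091; [3] prior 0.2, lik 0.5, product 0.1000; [4] prior 0.6, lik 0.5294, product 0.3176.
Normalizing constant = 0.53356; the posterior for Box 2 is its product over the sum, 0.05091/0.53356 = 0.0954.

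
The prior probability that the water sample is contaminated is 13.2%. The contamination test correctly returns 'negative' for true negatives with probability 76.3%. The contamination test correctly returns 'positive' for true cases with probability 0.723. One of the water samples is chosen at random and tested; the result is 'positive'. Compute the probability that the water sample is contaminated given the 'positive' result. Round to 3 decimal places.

P(H | E) ≈ 0.317

Let H be the event that the water sample is contaminated. P(H) = 0.132, so P(¬H) = 0.868. With E the 'positive' result, P(E|H) = 0.723 and P(E|¬H) = 0.237.
P(E) = 0.723·0.132 + 0.237·0.868 = 0.095436 + 0.20572 = 0.30115.
By Bayes' theorem, P(H|E) = 0.095436 / 0.30115 = 0.317.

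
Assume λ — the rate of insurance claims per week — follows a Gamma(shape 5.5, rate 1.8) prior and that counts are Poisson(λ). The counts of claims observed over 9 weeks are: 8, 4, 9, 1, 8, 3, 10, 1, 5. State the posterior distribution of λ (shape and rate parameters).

Posterior: Gamma(shape=54.5, rate=10.8)

Total count ∑xᵢ = 49 over n = 9 weeks.
Gamma is conjugate to the Poisson likelihood: posterior is Gamma(shape = 5.5+49 = 54.5, rate = 1.8+9 = 10.8).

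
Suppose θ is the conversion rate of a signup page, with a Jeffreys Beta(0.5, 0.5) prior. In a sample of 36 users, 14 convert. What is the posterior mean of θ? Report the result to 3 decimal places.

Posterior mean ≈ 0.392

Observing 14 successes and 22 failures updates Beta(0.5, 0.5) by adding the success and failure counts to the two shape parameters: α = 0.5+14 = 14.5, β = 0.5+22 = 22.5.
E[θ | data] = 14.5/(14.5+22.5) = 0.392.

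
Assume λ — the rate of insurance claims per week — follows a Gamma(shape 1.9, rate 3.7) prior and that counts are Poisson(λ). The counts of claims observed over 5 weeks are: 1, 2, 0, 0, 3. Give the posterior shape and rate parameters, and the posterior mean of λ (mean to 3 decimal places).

Total count ∑xᵢ = 6 over n = 5 weeks.
Gamma is conjugate to the Poisson likelihood: posterior is Gamma(shape = 1.9+6 = 7.9, rate = 3.7+5 = 8.7).
E[λ | data] = 7.9/8.7 = 0.908.

Posterior: Gamma(shape=7.9, rate=8.7); mean ≈ 0.908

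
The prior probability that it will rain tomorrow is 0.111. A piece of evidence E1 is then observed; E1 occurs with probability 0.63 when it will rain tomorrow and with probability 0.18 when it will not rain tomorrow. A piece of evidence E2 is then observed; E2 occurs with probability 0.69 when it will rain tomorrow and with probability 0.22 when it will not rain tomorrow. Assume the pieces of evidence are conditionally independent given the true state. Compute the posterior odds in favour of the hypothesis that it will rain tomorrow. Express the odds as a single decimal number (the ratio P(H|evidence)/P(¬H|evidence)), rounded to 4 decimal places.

Posterior odds ≈ 1.3706

Prior odds = 0.111/(1−0.111) = 0.12486. In log-odds, ln(0.12486) = -2.0806.
Add log likelihood ratios: ln(3.5000) + ln(3.1364) = 2.3958.
Posterior log-odds = 0.31526, so posterior odds = exp(0.31526) = 1.3706.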